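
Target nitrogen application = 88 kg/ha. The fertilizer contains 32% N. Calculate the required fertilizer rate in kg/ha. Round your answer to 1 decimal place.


Step 1: Fertilizer rate = target N / (N content / 100)
Step 2: Rate = 88 / (32 / 100)
Step 3: Rate = 88 / 0.32
Step 4: Rate = 275.0 kg/ha

275.0


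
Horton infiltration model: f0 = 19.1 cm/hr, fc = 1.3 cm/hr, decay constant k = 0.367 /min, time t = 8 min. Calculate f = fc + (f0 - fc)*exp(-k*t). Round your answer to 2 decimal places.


Step 1: f = fc + (f0 - fc) * exp(-k * t)
Step 2: exp(-0.367 * 8) = 0.053078
Step 3: f = 1.3 + (19.1 - 1.3) * 0.053078
Step 4: f = 1.3 + 17.8 * 0.053078
Step 5: f = 2.24 cm/hr

2.24


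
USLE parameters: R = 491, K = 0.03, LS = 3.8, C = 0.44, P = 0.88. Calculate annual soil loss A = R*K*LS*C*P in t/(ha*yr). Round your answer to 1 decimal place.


Step 1: A = R * K * LS * C * P
Step 2: R * K = 491 * 0.03 = 14.73
Step 3: (R*K) * LS = 14.73 * 3.8 = 55.974
Step 4: * C * P = 55.974 * 0.44 * 0.88 = 21.7
Step 5: A = 21.7 t/(ha*yr)

21.7


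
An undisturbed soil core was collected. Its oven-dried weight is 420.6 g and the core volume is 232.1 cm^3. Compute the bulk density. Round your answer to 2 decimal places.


Step 1: Identify the formula: BD = dry mass / volume
Step 2: Substitute values: BD = 420.6 / 232.1
Step 3: BD = 1.81 g/cm^3

1.81


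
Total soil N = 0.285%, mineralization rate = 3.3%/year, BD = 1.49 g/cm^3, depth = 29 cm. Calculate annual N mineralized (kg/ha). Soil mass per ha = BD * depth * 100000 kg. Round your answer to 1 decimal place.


Step 1: Soil mass per ha = BD * depth * 100000 = 1.49 * 29 * 100000 = 4321000 kg
Step 2: Total N pool = soil mass * N%/100 = 4321000 * 0.285/100 = 12314.85 kg/ha
Step 3: N mineralized = N pool * rate%/100 = 12314.85 * 3.3/100 = 406.4 kg/ha/yr

406.4


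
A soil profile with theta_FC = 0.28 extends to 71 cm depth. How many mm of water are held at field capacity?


Step 1: Water (mm) = theta_FC * depth (cm) * 10
Step 2: Water = 0.28 * 71 * 10
Step 3: Water = 198.8 mm

198.8


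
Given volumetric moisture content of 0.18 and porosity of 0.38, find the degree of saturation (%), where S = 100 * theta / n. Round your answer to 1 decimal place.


Step 1: S = 100 * theta_v / n
Step 2: S = 100 * 0.18 / 0.38
Step 3: S = 47.4%

47.4


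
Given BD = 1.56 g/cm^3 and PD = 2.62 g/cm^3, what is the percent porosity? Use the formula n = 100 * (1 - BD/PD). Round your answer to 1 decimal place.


Step 1: Formula: n = 100 * (1 - BD / PD)
Step 2: n = 100 * (1 - 1.56 / 2.62)
Step 3: n = 100 * (1 - 0.59542)
Step 4: n = 40.5%

40.5


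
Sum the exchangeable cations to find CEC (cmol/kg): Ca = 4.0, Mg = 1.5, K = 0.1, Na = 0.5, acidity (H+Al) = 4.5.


Step 1: CEC = Ca + Mg + K + Na + (H+Al)
Step 2: CEC = 4.0 + 1.5 + 0.1 + 0.5 + 4.5
Step 3: CEC = 10.6 cmol/kg

10.6


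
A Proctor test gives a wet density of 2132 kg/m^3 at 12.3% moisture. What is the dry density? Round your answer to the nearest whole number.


Step 1: Dry density = wet density / (1 + w/100)
Step 2: Dry density = 2132 / (1 + 12.3/100)
Step 3: Dry density = 2132 / 1.123
Step 4: Dry density = 1898 kg/m^3

1898


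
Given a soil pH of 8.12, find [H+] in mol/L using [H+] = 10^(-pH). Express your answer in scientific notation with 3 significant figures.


Step 1: [H+] = 10^(-pH)
Step 2: [H+] = 10^(-8.12)
Step 3: [H+] = 7.59e-09 mol/L

7.59e-09


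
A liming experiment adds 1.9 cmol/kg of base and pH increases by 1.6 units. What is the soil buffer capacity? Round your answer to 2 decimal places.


Step 1: BC = change in base / change in pH
Step 2: BC = 1.9 / 1.6
Step 3: BC = 1.19 cmol/(kg*pH unit)

1.19


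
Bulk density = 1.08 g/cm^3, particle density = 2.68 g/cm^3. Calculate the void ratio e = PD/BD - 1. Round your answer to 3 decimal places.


Step 1: e = PD / BD - 1
Step 2: e = 2.68 / 1.08 - 1
Step 3: e = 2.48148 - 1
Step 4: e = 1.481

1.481


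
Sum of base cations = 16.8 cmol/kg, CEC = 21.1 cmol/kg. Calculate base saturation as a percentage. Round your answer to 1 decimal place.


Step 1: BS = 100 * (sum of bases) / CEC
Step 2: BS = 100 * 16.8 / 21.1
Step 3: BS = 79.6%

79.6


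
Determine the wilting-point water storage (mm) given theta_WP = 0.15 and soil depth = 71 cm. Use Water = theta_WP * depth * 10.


Step 1: Water (mm) = theta_WP * depth * 10
Step 2: Water = 0.15 * 71 * 10
Step 3: Water = 106.5 mm

106.5


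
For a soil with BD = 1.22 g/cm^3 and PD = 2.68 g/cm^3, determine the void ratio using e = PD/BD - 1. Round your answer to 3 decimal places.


Step 1: e = PD / BD - 1
Step 2: e = 2.68 / 1.22 - 1
Step 3: e = 2.19672 - 1
Step 4: e = 1.197

1.197


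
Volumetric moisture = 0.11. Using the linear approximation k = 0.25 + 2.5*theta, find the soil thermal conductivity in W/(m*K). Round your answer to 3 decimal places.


Step 1: k = 0.25 + 2.5 * theta
Step 2: k = 0.25 + 2.5 * 0.11
Step 3: k = 0.25 + 0.275
Step 4: k = 0.525 W/(m*K)

0.525


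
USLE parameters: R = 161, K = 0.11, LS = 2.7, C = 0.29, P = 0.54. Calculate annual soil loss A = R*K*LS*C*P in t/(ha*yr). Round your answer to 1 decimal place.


Step 1: A = R * K * LS * C * P
Step 2: R * K = 161 * 0.11 = 17.71
Step 3: (R*K) * LS = 17.71 * 2.7 = 47.817
Step 4: * C * P = 47.817 * 0.29 * 0.54 = 7.5
Step 5: A = 7.5 t/(ha*yr)

7.5


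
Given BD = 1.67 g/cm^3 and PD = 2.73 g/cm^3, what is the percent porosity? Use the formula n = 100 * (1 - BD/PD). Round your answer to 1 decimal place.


Step 1: Formula: n = 100 * (1 - BD / PD)
Step 2: n = 100 * (1 - 1.67 / 2.73)
Step 3: n = 100 * (1 - 0.61172)
Step 4: n = 38.8%

38.8


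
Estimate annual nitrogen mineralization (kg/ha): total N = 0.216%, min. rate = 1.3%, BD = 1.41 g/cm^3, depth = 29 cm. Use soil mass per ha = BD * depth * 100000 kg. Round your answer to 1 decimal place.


Step 1: Soil mass per ha = BD * depth * 100000 = 1.41 * 29 * 100000 = 4089000 kg
Step 2: Total N pool = soil mass * N%/100 = 4089000 * 0.216/100 = 8832.24 kg/ha
Step 3: N mineralized = N pool * rate%/100 = 8832.24 * 1.3/100 = 114.8 kg/ha/yr

114.8


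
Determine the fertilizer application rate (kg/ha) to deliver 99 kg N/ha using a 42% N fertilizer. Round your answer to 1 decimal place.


Step 1: Fertilizer rate = target N / (N content / 100)
Step 2: Rate = 99 / (42 / 100)
Step 3: Rate = 99 / 0.42
Step 4: Rate = 235.7 kg/ha

235.7


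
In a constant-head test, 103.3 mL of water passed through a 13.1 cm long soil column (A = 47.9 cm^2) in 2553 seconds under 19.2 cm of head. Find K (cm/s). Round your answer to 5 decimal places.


Step 1: K = Q * L / (A * t * h)
Step 2: Numerator = 103.3 * 13.1 = 1353.23
Step 3: Denominator = 47.9 * 2553 * 19.2 = 2347943.04
Step 4: K = 1353.23 / 2347943.04 = 0.00058 cm/s

0.00058


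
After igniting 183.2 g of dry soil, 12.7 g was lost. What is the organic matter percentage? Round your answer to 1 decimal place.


Step 1: OM% = 100 * LOI / sample mass
Step 2: OM = 100 * 12.7 / 183.2
Step 3: OM = 6.9%

6.9


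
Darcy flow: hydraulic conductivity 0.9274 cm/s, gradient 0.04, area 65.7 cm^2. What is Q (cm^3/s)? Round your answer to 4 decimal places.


Step 1: Apply Darcy's law: Q = K * i * A
Step 2: Q = 0.9274 * 0.04 * 65.7
Step 3: Q = 2.4372 cm^3/s

2.4372


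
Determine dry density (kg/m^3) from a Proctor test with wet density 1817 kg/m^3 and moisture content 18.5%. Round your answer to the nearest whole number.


Step 1: Dry density = wet density / (1 + w/100)
Step 2: Dry density = 1817 / (1 + 18.5/100)
Step 3: Dry density = 1817 / 1.185
Step 4: Dry density = 1533 kg/m^3

1533


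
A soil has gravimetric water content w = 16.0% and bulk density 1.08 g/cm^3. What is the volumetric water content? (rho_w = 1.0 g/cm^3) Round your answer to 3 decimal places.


Step 1: theta = (w / 100) * BD / rho_w
Step 2: theta = (16.0 / 100) * 1.08 / 1.0
Step 3: theta = 0.16 * 1.08
Step 4: theta = 0.173

0.173


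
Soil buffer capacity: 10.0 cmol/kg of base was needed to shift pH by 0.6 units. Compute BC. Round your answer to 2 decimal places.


Step 1: BC = change in base / change in pH
Step 2: BC = 10.0 / 0.6
Step 3: BC = 16.67 cmol/(kg*pH unit)

16.67


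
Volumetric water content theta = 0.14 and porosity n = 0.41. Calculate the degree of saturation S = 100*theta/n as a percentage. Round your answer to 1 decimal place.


Step 1: S = 100 * theta_v / n
Step 2: S = 100 * 0.14 / 0.41
Step 3: S = 34.1%

34.1


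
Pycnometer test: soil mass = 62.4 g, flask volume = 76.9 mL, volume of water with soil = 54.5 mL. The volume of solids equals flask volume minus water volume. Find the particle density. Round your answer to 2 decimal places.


Step 1: Volume of solids = flask volume - water volume with soil
Step 2: V_solids = 76.9 - 54.5 = 22.4 mL
Step 3: Particle density = mass / V_solids = 62.4 / 22.4 = 2.79 g/cm^3

2.79


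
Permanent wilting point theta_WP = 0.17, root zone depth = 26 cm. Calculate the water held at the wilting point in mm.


Step 1: Water (mm) = theta_WP * depth * 10
Step 2: Water = 0.17 * 26 * 10
Step 3: Water = 44.2 mm

44.2


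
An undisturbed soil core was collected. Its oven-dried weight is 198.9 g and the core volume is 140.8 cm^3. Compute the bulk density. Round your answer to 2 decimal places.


Step 1: Identify the formula: BD = dry mass / volume
Step 2: Substitute values: BD = 198.9 / 140.8
Step 3: BD = 1.41 g/cm^3

1.41


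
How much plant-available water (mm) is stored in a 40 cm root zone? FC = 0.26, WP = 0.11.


Step 1: Available water = (FC - WP) * depth * 10
Step 2: AW = (0.26 - 0.11) * 40 * 10
Step 3: AW = 0.15 * 40 * 10
Step 4: AW = 60.0 mm

60.0


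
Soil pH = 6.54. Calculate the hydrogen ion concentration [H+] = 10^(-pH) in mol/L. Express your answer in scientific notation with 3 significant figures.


Step 1: [H+] = 10^(-pH)
Step 2: [H+] = 10^(-6.54)
Step 3: [H+] = 2.88e-07 mol/L

2.88e-07


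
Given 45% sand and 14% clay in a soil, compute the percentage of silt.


Step 1: sand + silt + clay = 100%
Step 2: silt = 100 - sand - clay
Step 3: silt = 100 - 45 - 14
Step 4: silt = 41%

41


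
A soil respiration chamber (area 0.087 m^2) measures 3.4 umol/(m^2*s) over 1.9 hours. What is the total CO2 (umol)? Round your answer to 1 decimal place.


Step 1: Convert time to seconds: 1.9 hr * 3600 = 6840.0 s
Step 2: Total = flux * area * time_s
Step 3: Total = 3.4 * 0.087 * 6840.0
Step 4: Total = 2023.3 umol

2023.3


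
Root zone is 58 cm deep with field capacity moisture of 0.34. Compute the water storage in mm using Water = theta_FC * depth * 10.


Step 1: Water (mm) = theta_FC * depth (cm) * 10
Step 2: Water = 0.34 * 58 * 10
Step 3: Water = 197.2 mm

197.2


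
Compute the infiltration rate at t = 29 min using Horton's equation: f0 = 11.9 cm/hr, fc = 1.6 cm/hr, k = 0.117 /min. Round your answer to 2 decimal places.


Step 1: f = fc + (f0 - fc) * exp(-k * t)
Step 2: exp(-0.117 * 29) = 0.033608
Step 3: f = 1.6 + (11.9 - 1.6) * 0.033608
Step 4: f = 1.6 + 10.3 * 0.033608
Step 5: f = 1.95 cm/hr

1.95


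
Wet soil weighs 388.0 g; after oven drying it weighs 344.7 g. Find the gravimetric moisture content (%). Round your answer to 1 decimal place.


Step 1: Water mass = wet - dry = 388.0 - 344.7 = 43.3 g
Step 2: w = 100 * water mass / dry mass
Step 3: w = 100 * 43.3 / 344.7 = 12.6%

12.6


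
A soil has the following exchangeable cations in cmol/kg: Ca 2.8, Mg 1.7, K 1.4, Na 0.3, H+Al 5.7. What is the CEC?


Step 1: CEC = Ca + Mg + K + Na + (H+Al)
Step 2: CEC = 2.8 + 1.7 + 1.4 + 0.3 + 5.7
Step 3: CEC = 11.9 cmol/kg

11.9


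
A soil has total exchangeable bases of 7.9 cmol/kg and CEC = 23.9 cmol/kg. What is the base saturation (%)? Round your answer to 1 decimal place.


Step 1: BS = 100 * (sum of bases) / CEC
Step 2: BS = 100 * 7.9 / 23.9
Step 3: BS = 33.1%

33.1


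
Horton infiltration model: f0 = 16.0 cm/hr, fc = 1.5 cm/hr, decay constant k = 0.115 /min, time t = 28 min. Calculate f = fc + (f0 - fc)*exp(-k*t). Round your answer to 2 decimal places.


Step 1: f = fc + (f0 - fc) * exp(-k * t)
Step 2: exp(-0.115 * 28) = 0.039955
Step 3: f = 1.5 + (16.0 - 1.5) * 0.039955
Step 4: f = 1.5 + 14.5 * 0.039955
Step 5: f = 2.08 cm/hr

2.08


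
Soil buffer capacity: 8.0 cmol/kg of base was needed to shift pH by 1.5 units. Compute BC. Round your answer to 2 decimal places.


Step 1: BC = change in base / change in pH
Step 2: BC = 8.0 / 1.5
Step 3: BC = 5.33 cmol/(kg*pH unit)

5.33


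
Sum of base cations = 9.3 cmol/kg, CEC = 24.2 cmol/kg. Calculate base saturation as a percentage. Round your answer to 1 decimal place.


Step 1: BS = 100 * (sum of bases) / CEC
Step 2: BS = 100 * 9.3 / 24.2
Step 3: BS = 38.4%

38.4


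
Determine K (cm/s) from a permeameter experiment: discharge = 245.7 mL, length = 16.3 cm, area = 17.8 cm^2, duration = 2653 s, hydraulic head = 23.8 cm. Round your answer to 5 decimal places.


Step 1: K = Q * L / (A * t * h)
Step 2: Numerator = 245.7 * 16.3 = 4004.91
Step 3: Denominator = 17.8 * 2653 * 23.8 = 1123916.92
Step 4: K = 4004.91 / 1123916.92 = 0.00356 cm/s

0.00356


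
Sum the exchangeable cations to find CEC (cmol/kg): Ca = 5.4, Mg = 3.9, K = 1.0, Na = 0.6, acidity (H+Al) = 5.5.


Step 1: CEC = Ca + Mg + K + Na + (H+Al)
Step 2: CEC = 5.4 + 3.9 + 1.0 + 0.6 + 5.5
Step 3: CEC = 16.4 cmol/kg

16.4


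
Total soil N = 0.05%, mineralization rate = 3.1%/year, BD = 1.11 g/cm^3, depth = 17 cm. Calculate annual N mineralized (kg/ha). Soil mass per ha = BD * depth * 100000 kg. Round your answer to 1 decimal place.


Step 1: Soil mass per ha = BD * depth * 100000 = 1.11 * 17 * 100000 = 1887000 kg
Step 2: Total N pool = soil mass * N%/100 = 1887000 * 0.05/100 = 943.5 kg/ha
Step 3: N mineralized = N pool * rate%/100 = 943.5 * 3.1/100 = 29.2 kg/ha/yr

29.2


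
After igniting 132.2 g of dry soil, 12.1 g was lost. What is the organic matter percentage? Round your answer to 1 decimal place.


Step 1: OM% = 100 * LOI / sample mass
Step 2: OM = 100 * 12.1 / 132.2
Step 3: OM = 9.2%

9.2


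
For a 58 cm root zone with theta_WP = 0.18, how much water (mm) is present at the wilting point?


Step 1: Water (mm) = theta_WP * depth * 10
Step 2: Water = 0.18 * 58 * 10
Step 3: Water = 104.4 mm

104.4


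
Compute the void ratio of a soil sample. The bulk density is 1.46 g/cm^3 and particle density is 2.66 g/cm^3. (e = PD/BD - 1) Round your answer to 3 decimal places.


Step 1: e = PD / BD - 1
Step 2: e = 2.66 / 1.46 - 1
Step 3: e = 1.82192 - 1
Step 4: e = 0.822

0.822


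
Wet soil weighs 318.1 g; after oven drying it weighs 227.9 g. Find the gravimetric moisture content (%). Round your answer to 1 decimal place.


Step 1: Water mass = wet - dry = 318.1 - 227.9 = 90.2 g
Step 2: w = 100 * water mass / dry mass
Step 3: w = 100 * 90.2 / 227.9 = 39.6%

39.6


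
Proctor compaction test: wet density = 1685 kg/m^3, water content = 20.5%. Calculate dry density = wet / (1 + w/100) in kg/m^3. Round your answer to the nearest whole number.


Step 1: Dry density = wet density / (1 + w/100)
Step 2: Dry density = 1685 / (1 + 20.5/100)
Step 3: Dry density = 1685 / 1.205
Step 4: Dry density = 1398 kg/m^3

1398


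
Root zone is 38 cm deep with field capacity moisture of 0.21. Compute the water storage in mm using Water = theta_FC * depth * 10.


Step 1: Water (mm) = theta_FC * depth (cm) * 10
Step 2: Water = 0.21 * 38 * 10
Step 3: Water = 79.8 mm

79.8


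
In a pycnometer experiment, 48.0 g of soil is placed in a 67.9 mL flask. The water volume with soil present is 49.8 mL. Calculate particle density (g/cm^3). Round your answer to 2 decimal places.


Step 1: Volume of solids = flask volume - water volume with soil
Step 2: V_solids = 67.9 - 49.8 = 18.1 mL
Step 3: Particle density = mass / V_solids = 48.0 / 18.1 = 2.65 g/cm^3

2.65


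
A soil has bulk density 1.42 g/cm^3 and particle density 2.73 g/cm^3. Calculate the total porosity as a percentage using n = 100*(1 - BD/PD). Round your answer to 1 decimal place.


Step 1: Formula: n = 100 * (1 - BD / PD)
Step 2: n = 100 * (1 - 1.42 / 2.73)
Step 3: n = 100 * (1 - 0.52015)
Step 4: n = 48.0%

48.0


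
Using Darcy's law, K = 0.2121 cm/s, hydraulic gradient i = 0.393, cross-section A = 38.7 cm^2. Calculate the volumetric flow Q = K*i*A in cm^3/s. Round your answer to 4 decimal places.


Step 1: Apply Darcy's law: Q = K * i * A
Step 2: Q = 0.2121 * 0.393 * 38.7
Step 3: Q = 3.2259 cm^3/s

3.2259


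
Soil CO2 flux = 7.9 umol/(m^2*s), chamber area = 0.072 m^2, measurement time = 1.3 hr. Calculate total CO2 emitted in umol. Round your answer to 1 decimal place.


Step 1: Convert time to seconds: 1.3 hr * 3600 = 4680.0 s
Step 2: Total = flux * area * time_s
Step 3: Total = 7.9 * 0.072 * 4680.0
Step 4: Total = 2662.0 umol

2662.0


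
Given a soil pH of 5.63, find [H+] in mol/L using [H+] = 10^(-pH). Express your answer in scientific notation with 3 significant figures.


Step 1: [H+] = 10^(-pH)
Step 2: [H+] = 10^(-5.63)
Step 3: [H+] = 2.34e-06 mol/L

2.34e-06


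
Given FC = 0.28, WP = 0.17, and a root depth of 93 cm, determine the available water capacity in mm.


Step 1: Available water = (FC - WP) * depth * 10
Step 2: AW = (0.28 - 0.17) * 93 * 10
Step 3: AW = 0.11 * 93 * 10
Step 4: AW = 102.3 mm

102.3


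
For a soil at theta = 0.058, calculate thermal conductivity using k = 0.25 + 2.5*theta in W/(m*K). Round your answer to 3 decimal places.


Step 1: k = 0.25 + 2.5 * theta
Step 2: k = 0.25 + 2.5 * 0.058
Step 3: k = 0.25 + 0.145
Step 4: k = 0.395 W/(m*K)

0.395


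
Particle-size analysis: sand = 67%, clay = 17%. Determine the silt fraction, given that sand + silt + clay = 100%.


Step 1: sand + silt + clay = 100%
Step 2: silt = 100 - sand - clay
Step 3: silt = 100 - 67 - 17
Step 4: silt = 16%

16


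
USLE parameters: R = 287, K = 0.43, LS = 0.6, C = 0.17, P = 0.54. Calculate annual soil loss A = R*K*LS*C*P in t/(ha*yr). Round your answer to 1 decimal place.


Step 1: A = R * K * LS * C * P
Step 2: R * K = 287 * 0.43 = 123.41
Step 3: (R*K) * LS = 123.41 * 0.6 = 74.046
Step 4: * C * P = 74.046 * 0.17 * 0.54 = 6.8
Step 5: A = 6.8 t/(ha*yr)

6.8


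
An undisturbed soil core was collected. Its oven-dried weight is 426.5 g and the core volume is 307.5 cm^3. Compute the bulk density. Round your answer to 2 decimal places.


Step 1: Identify the formula: BD = dry mass / volume
Step 2: Substitute values: BD = 426.5 / 307.5
Step 3: BD = 1.39 g/cm^3

1.39


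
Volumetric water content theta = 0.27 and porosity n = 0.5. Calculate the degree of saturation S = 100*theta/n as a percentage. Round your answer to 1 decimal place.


Step 1: S = 100 * theta_v / n
Step 2: S = 100 * 0.27 / 0.5
Step 3: S = 54.0%

54.0


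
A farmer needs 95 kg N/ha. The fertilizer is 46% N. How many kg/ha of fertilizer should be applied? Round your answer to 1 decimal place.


Step 1: Fertilizer rate = target N / (N content / 100)
Step 2: Rate = 95 / (46 / 100)
Step 3: Rate = 95 / 0.46
Step 4: Rate = 206.5 kg/ha

206.5


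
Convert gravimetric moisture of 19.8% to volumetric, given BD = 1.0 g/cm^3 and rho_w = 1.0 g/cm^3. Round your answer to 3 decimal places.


Step 1: theta = (w / 100) * BD / rho_w
Step 2: theta = (19.8 / 100) * 1.0 / 1.0
Step 3: theta = 0.198 * 1.0
Step 4: theta = 0.198

0.198


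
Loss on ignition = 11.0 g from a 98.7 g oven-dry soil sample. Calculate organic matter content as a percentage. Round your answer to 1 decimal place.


Step 1: OM% = 100 * LOI / sample mass
Step 2: OM = 100 * 11.0 / 98.7
Step 3: OM = 11.1%

11.1


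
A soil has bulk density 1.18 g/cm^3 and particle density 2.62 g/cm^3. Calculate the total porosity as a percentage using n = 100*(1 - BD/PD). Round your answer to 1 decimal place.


Step 1: Formula: n = 100 * (1 - BD / PD)
Step 2: n = 100 * (1 - 1.18 / 2.62)
Step 3: n = 100 * (1 - 0.45038)
Step 4: n = 55.0%

55.0


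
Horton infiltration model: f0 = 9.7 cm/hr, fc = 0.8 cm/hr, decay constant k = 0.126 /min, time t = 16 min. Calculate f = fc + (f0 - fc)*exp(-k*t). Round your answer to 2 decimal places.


Step 1: f = fc + (f0 - fc) * exp(-k * t)
Step 2: exp(-0.126 * 16) = 0.133187
Step 3: f = 0.8 + (9.7 - 0.8) * 0.133187
Step 4: f = 0.8 + 8.9 * 0.133187
Step 5: f = 1.99 cm/hr

1.99


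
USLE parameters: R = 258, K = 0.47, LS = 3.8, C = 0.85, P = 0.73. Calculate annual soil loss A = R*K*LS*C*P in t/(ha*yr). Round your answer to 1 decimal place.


Step 1: A = R * K * LS * C * P
Step 2: R * K = 258 * 0.47 = 121.26
Step 3: (R*K) * LS = 121.26 * 3.8 = 460.788
Step 4: * C * P = 460.788 * 0.85 * 0.73 = 285.9
Step 5: A = 285.9 t/(ha*yr)

285.9


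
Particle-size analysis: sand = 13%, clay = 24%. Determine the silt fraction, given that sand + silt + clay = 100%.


Step 1: sand + silt + clay = 100%
Step 2: silt = 100 - sand - clay
Step 3: silt = 100 - 13 - 24
Step 4: silt = 63%

63


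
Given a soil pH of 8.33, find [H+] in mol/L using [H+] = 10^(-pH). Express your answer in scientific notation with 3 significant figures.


Step 1: [H+] = 10^(-pH)
Step 2: [H+] = 10^(-8.33)
Step 3: [H+] = 4.68e-09 mol/L

4.68e-09


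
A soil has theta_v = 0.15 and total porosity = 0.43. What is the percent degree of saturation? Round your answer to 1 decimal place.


Step 1: S = 100 * theta_v / n
Step 2: S = 100 * 0.15 / 0.43
Step 3: S = 34.9%

34.9


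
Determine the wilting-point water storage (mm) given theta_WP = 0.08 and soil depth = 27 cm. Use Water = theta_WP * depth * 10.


Step 1: Water (mm) = theta_WP * depth * 10
Step 2: Water = 0.08 * 27 * 10
Step 3: Water = 21.6 mm

21.6


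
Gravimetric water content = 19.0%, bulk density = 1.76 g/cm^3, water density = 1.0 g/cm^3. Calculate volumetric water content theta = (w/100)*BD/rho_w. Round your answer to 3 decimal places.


Step 1: theta = (w / 100) * BD / rho_w
Step 2: theta = (19.0 / 100) * 1.76 / 1.0
Step 3: theta = 0.19 * 1.76
Step 4: theta = 0.334

0.334


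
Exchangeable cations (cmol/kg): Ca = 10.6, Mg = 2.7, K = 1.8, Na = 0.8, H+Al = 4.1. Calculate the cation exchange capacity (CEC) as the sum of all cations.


Step 1: CEC = Ca + Mg + K + Na + (H+Al)
Step 2: CEC = 10.6 + 2.7 + 1.8 + 0.8 + 4.1
Step 3: CEC = 20.0 cmol/kg

20.0


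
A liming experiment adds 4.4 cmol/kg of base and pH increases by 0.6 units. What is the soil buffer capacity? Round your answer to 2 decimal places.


Step 1: BC = change in base / change in pH
Step 2: BC = 4.4 / 0.6
Step 3: BC = 7.33 cmol/(kg*pH unit)

7.33


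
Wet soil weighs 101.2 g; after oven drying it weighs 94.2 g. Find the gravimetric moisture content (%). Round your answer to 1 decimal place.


Step 1: Water mass = wet - dry = 101.2 - 94.2 = 7.0 g
Step 2: w = 100 * water mass / dry mass
Step 3: w = 100 * 7.0 / 94.2 = 7.4%

7.4


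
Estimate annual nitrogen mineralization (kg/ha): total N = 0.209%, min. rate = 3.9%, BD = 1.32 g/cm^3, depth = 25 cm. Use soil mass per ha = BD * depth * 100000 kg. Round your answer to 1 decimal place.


Step 1: Soil mass per ha = BD * depth * 100000 = 1.32 * 25 * 100000 = 3300000 kg
Step 2: Total N pool = soil mass * N%/100 = 3300000 * 0.209/100 = 6897.0 kg/ha
Step 3: N mineralized = N pool * rate%/100 = 6897.0 * 3.9/100 = 269.0 kg/ha/yr

269.0


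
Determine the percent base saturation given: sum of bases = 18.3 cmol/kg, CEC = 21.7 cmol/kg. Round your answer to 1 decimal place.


Step 1: BS = 100 * (sum of bases) / CEC
Step 2: BS = 100 * 18.3 / 21.7
Step 3: BS = 84.3%

84.3


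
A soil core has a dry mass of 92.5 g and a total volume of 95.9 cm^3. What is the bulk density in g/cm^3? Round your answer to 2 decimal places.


Step 1: Identify the formula: BD = dry mass / volume
Step 2: Substitute values: BD = 92.5 / 95.9
Step 3: BD = 0.96 g/cm^3

0.96


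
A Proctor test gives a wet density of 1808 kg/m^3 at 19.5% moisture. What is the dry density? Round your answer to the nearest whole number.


Step 1: Dry density = wet density / (1 + w/100)
Step 2: Dry density = 1808 / (1 + 19.5/100)
Step 3: Dry density = 1808 / 1.195
Step 4: Dry density = 1513 kg/m^3

1513


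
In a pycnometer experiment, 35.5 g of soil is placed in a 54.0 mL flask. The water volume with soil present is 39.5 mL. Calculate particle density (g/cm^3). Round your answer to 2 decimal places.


Step 1: Volume of solids = flask volume - water volume with soil
Step 2: V_solids = 54.0 - 39.5 = 14.5 mL
Step 3: Particle density = mass / V_solids = 35.5 / 14.5 = 2.45 g/cm^3

2.45


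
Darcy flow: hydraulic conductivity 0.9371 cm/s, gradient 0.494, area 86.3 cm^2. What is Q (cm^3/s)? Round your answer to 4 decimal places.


Step 1: Apply Darcy's law: Q = K * i * A
Step 2: Q = 0.9371 * 0.494 * 86.3
Step 3: Q = 39.9506 cm^3/s

39.9506


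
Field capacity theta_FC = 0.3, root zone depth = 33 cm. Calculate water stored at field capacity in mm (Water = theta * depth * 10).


Step 1: Water (mm) = theta_FC * depth (cm) * 10
Step 2: Water = 0.3 * 33 * 10
Step 3: Water = 99.0 mm

99.0


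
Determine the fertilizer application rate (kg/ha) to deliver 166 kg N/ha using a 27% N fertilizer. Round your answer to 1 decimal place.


Step 1: Fertilizer rate = target N / (N content / 100)
Step 2: Rate = 166 / (27 / 100)
Step 3: Rate = 166 / 0.27
Step 4: Rate = 614.8 kg/ha

614.8


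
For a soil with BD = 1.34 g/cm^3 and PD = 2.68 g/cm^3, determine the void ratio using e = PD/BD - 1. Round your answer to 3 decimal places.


Step 1: e = PD / BD - 1
Step 2: e = 2.68 / 1.34 - 1
Step 3: e = 2.0 - 1
Step 4: e = 1.0

1.0


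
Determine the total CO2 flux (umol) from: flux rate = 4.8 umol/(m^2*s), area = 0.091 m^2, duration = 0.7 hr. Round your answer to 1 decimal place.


Step 1: Convert time to seconds: 0.7 hr * 3600 = 2520.0 s
Step 2: Total = flux * area * time_s
Step 3: Total = 4.8 * 0.091 * 2520.0
Step 4: Total = 1100.7 umol

1100.7


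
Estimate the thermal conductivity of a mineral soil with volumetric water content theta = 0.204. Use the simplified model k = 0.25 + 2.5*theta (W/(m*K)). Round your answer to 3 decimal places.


Step 1: k = 0.25 + 2.5 * theta
Step 2: k = 0.25 + 2.5 * 0.204
Step 3: k = 0.25 + 0.51
Step 4: k = 0.76 W/(m*K)

0.76


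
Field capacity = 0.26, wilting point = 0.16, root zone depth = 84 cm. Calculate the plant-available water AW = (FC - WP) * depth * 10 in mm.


Step 1: Available water = (FC - WP) * depth * 10
Step 2: AW = (0.26 - 0.16) * 84 * 10
Step 3: AW = 0.1 * 84 * 10
Step 4: AW = 84.0 mm

84.0


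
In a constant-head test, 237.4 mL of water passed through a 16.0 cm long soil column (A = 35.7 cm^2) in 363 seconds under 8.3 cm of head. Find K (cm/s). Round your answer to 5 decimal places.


Step 1: K = Q * L / (A * t * h)
Step 2: Numerator = 237.4 * 16.0 = 3798.4
Step 3: Denominator = 35.7 * 363 * 8.3 = 107560.53
Step 4: K = 3798.4 / 107560.53 = 0.03531 cm/s

0.03531


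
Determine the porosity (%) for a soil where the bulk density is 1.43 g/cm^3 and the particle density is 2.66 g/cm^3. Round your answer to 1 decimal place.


Step 1: Formula: n = 100 * (1 - BD / PD)
Step 2: n = 100 * (1 - 1.43 / 2.66)
Step 3: n = 100 * (1 - 0.53759)
Step 4: n = 46.2%

46.2


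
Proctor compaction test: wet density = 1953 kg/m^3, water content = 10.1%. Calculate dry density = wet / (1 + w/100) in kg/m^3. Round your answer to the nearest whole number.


Step 1: Dry density = wet density / (1 + w/100)
Step 2: Dry density = 1953 / (1 + 10.1/100)
Step 3: Dry density = 1953 / 1.101
Step 4: Dry density = 1774 kg/m^3

1774


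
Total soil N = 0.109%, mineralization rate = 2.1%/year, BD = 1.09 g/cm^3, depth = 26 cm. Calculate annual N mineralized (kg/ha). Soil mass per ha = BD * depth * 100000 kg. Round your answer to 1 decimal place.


Step 1: Soil mass per ha = BD * depth * 100000 = 1.09 * 26 * 100000 = 2834000 kg
Step 2: Total N pool = soil mass * N%/100 = 2834000 * 0.109/100 = 3089.06 kg/ha
Step 3: N mineralized = N pool * rate%/100 = 3089.06 * 2.1/100 = 64.9 kg/ha/yr

64.9


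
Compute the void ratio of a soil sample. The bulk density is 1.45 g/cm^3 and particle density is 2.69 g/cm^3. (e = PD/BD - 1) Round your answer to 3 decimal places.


Step 1: e = PD / BD - 1
Step 2: e = 2.69 / 1.45 - 1
Step 3: e = 1.85517 - 1
Step 4: e = 0.855

0.855


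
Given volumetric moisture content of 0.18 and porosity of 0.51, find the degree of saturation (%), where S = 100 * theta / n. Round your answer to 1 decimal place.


Step 1: S = 100 * theta_v / n
Step 2: S = 100 * 0.18 / 0.51
Step 3: S = 35.3%

35.3


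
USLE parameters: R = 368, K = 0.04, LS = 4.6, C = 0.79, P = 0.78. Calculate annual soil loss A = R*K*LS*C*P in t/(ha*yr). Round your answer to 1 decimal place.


Step 1: A = R * K * LS * C * P
Step 2: R * K = 368 * 0.04 = 14.72
Step 3: (R*K) * LS = 14.72 * 4.6 = 67.712
Step 4: * C * P = 67.712 * 0.79 * 0.78 = 41.7
Step 5: A = 41.7 t/(ha*yr)

41.7


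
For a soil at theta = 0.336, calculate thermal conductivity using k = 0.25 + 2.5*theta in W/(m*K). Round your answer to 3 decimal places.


Step 1: k = 0.25 + 2.5 * theta
Step 2: k = 0.25 + 2.5 * 0.336
Step 3: k = 0.25 + 0.84
Step 4: k = 1.09 W/(m*K)

1.09


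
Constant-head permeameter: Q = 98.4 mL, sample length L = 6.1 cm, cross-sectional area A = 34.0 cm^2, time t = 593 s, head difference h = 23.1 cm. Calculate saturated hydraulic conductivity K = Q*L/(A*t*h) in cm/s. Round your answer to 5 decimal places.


Step 1: K = Q * L / (A * t * h)
Step 2: Numerator = 98.4 * 6.1 = 600.24
Step 3: Denominator = 34.0 * 593 * 23.1 = 465742.2
Step 4: K = 600.24 / 465742.2 = 0.00129 cm/s

0.00129


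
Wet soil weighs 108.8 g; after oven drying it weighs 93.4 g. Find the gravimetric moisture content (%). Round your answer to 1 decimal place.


Step 1: Water mass = wet - dry = 108.8 - 93.4 = 15.4 g
Step 2: w = 100 * water mass / dry mass
Step 3: w = 100 * 15.4 / 93.4 = 16.5%

16.5


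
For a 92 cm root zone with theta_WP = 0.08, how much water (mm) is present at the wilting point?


Step 1: Water (mm) = theta_WP * depth * 10
Step 2: Water = 0.08 * 92 * 10
Step 3: Water = 73.6 mm

73.6


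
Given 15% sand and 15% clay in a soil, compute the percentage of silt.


Step 1: sand + silt + clay = 100%
Step 2: silt = 100 - sand - clay
Step 3: silt = 100 - 15 - 15
Step 4: silt = 70%

70


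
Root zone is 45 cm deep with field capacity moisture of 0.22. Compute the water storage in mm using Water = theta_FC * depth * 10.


Step 1: Water (mm) = theta_FC * depth (cm) * 10
Step 2: Water = 0.22 * 45 * 10
Step 3: Water = 99.0 mm

99.0


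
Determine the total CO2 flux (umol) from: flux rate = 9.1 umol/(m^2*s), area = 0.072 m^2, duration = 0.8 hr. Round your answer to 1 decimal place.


Step 1: Convert time to seconds: 0.8 hr * 3600 = 2880.0 s
Step 2: Total = flux * area * time_s
Step 3: Total = 9.1 * 0.072 * 2880.0
Step 4: Total = 1887.0 umol

1887.0


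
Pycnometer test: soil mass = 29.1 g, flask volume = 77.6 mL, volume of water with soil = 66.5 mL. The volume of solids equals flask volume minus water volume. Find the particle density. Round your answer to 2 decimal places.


Step 1: Volume of solids = flask volume - water volume with soil
Step 2: V_solids = 77.6 - 66.5 = 11.1 mL
Step 3: Particle density = mass / V_solids = 29.1 / 11.1 = 2.62 g/cm^3

2.62


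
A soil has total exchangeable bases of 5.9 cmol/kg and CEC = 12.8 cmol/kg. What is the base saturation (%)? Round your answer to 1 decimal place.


Step 1: BS = 100 * (sum of bases) / CEC
Step 2: BS = 100 * 5.9 / 12.8
Step 3: BS = 46.1%

46.1


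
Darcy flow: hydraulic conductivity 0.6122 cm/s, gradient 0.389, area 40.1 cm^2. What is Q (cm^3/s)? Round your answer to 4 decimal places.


Step 1: Apply Darcy's law: Q = K * i * A
Step 2: Q = 0.6122 * 0.389 * 40.1
Step 3: Q = 9.5496 cm^3/s

9.5496


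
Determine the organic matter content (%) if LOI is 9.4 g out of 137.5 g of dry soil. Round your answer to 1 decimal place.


Step 1: OM% = 100 * LOI / sample mass
Step 2: OM = 100 * 9.4 / 137.5
Step 3: OM = 6.8%

6.8


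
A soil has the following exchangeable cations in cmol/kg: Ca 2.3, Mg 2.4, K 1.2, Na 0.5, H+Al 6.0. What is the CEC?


Step 1: CEC = Ca + Mg + K + Na + (H+Al)
Step 2: CEC = 2.3 + 2.4 + 1.2 + 0.5 + 6.0
Step 3: CEC = 12.4 cmol/kg

12.4


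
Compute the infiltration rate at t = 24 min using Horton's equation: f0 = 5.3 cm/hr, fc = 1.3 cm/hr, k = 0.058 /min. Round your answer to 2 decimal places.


Step 1: f = fc + (f0 - fc) * exp(-k * t)
Step 2: exp(-0.058 * 24) = 0.248578
Step 3: f = 1.3 + (5.3 - 1.3) * 0.248578
Step 4: f = 1.3 + 4.0 * 0.248578
Step 5: f = 2.29 cm/hr

2.29


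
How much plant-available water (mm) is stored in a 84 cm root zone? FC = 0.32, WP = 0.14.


Step 1: Available water = (FC - WP) * depth * 10
Step 2: AW = (0.32 - 0.14) * 84 * 10
Step 3: AW = 0.18 * 84 * 10
Step 4: AW = 151.2 mm

151.2


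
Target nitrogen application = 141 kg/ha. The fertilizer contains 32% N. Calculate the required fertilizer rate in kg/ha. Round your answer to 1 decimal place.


Step 1: Fertilizer rate = target N / (N content / 100)
Step 2: Rate = 141 / (32 / 100)
Step 3: Rate = 141 / 0.32
Step 4: Rate = 440.6 kg/ha

440.6


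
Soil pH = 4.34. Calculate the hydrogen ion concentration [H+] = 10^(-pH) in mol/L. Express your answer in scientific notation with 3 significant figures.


Step 1: [H+] = 10^(-pH)
Step 2: [H+] = 10^(-4.34)
Step 3: [H+] = 4.57e-05 mol/L

4.57e-05


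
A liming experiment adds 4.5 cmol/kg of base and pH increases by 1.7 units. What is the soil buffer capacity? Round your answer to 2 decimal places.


Step 1: BC = change in base / change in pH
Step 2: BC = 4.5 / 1.7
Step 3: BC = 2.65 cmol/(kg*pH unit)

2.65


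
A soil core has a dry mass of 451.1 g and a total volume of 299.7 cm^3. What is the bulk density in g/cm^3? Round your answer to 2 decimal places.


Step 1: Identify the formula: BD = dry mass / volume
Step 2: Substitute values: BD = 451.1 / 299.7
Step 3: BD = 1.51 g/cm^3

1.51


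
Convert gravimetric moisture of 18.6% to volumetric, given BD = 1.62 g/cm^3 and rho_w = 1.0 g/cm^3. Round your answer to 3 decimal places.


Step 1: theta = (w / 100) * BD / rho_w
Step 2: theta = (18.6 / 100) * 1.62 / 1.0
Step 3: theta = 0.186 * 1.62
Step 4: theta = 0.301

0.301


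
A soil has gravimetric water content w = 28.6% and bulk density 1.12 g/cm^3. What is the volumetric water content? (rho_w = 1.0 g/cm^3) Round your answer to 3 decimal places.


Step 1: theta = (w / 100) * BD / rho_w
Step 2: theta = (28.6 / 100) * 1.12 / 1.0
Step 3: theta = 0.286 * 1.12
Step 4: theta = 0.32

0.32


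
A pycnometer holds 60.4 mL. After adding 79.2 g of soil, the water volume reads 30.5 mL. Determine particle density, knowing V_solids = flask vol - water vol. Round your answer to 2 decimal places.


Step 1: Volume of solids = flask volume - water volume with soil
Step 2: V_solids = 60.4 - 30.5 = 29.9 mL
Step 3: Particle density = mass / V_solids = 79.2 / 29.9 = 2.65 g/cm^3

2.65


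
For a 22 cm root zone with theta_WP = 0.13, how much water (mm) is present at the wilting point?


Step 1: Water (mm) = theta_WP * depth * 10
Step 2: Water = 0.13 * 22 * 10
Step 3: Water = 28.6 mm

28.6


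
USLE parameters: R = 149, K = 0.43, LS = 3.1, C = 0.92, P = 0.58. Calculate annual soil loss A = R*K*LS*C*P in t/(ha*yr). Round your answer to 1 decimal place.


Step 1: A = R * K * LS * C * P
Step 2: R * K = 149 * 0.43 = 64.07
Step 3: (R*K) * LS = 64.07 * 3.1 = 198.617
Step 4: * C * P = 198.617 * 0.92 * 0.58 = 106.0
Step 5: A = 106.0 t/(ha*yr)

106.0


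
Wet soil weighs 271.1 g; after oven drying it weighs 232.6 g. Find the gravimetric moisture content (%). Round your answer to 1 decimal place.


Step 1: Water mass = wet - dry = 271.1 - 232.6 = 38.5 g
Step 2: w = 100 * water mass / dry mass
Step 3: w = 100 * 38.5 / 232.6 = 16.6%

16.6


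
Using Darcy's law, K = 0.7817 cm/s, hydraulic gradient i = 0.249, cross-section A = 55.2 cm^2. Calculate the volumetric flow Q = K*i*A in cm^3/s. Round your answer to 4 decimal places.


Step 1: Apply Darcy's law: Q = K * i * A
Step 2: Q = 0.7817 * 0.249 * 55.2
Step 3: Q = 10.7443 cm^3/s

10.7443


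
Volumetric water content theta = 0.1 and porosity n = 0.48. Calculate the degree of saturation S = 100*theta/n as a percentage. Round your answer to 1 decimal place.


Step 1: S = 100 * theta_v / n
Step 2: S = 100 * 0.1 / 0.48
Step 3: S = 20.8%

20.8


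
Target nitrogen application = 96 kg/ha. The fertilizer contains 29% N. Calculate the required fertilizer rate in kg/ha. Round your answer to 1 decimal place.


Step 1: Fertilizer rate = target N / (N content / 100)
Step 2: Rate = 96 / (29 / 100)
Step 3: Rate = 96 / 0.29
Step 4: Rate = 331.0 kg/ha

331.0


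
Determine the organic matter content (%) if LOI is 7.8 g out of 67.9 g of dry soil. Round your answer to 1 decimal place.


Step 1: OM% = 100 * LOI / sample mass
Step 2: OM = 100 * 7.8 / 67.9
Step 3: OM = 11.5%

11.5


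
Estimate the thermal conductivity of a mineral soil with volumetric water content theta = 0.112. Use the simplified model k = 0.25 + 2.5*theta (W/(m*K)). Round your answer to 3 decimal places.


Step 1: k = 0.25 + 2.5 * theta
Step 2: k = 0.25 + 2.5 * 0.112
Step 3: k = 0.25 + 0.28
Step 4: k = 0.53 W/(m*K)

0.53


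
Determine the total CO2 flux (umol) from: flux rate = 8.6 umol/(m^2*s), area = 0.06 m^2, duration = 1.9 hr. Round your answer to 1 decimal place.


Step 1: Convert time to seconds: 1.9 hr * 3600 = 6840.0 s
Step 2: Total = flux * area * time_s
Step 3: Total = 8.6 * 0.06 * 6840.0
Step 4: Total = 3529.4 umol

3529.4


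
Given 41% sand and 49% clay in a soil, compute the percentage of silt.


Step 1: sand + silt + clay = 100%
Step 2: silt = 100 - sand - clay
Step 3: silt = 100 - 41 - 49
Step 4: silt = 10%

10


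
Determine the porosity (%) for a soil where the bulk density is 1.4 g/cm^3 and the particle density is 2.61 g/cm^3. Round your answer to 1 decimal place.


Step 1: Formula: n = 100 * (1 - BD / PD)
Step 2: n = 100 * (1 - 1.4 / 2.61)
Step 3: n = 100 * (1 - 0.5364)
Step 4: n = 46.4%

46.4


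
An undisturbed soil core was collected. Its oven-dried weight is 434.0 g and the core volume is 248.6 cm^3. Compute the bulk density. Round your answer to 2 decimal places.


Step 1: Identify the formula: BD = dry mass / volume
Step 2: Substitute values: BD = 434.0 / 248.6
Step 3: BD = 1.75 g/cm^3

1.75


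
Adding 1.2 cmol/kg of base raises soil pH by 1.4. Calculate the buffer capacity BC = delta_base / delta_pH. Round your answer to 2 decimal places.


Step 1: BC = change in base / change in pH
Step 2: BC = 1.2 / 1.4
Step 3: BC = 0.86 cmol/(kg*pH unit)

0.86


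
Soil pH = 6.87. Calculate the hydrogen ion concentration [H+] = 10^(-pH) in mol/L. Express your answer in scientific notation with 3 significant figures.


Step 1: [H+] = 10^(-pH)
Step 2: [H+] = 10^(-6.87)
Step 3: [H+] = 1.35e-07 mol/L

1.35e-07


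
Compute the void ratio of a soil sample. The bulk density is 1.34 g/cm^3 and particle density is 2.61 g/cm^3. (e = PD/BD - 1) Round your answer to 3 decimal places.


Step 1: e = PD / BD - 1
Step 2: e = 2.61 / 1.34 - 1
Step 3: e = 1.94776 - 1
Step 4: e = 0.948

0.948


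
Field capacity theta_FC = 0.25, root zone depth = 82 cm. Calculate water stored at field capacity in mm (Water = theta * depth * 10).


Step 1: Water (mm) = theta_FC * depth (cm) * 10
Step 2: Water = 0.25 * 82 * 10
Step 3: Water = 205.0 mm

205.0


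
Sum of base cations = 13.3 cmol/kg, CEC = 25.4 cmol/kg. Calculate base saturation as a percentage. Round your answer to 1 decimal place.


Step 1: BS = 100 * (sum of bases) / CEC
Step 2: BS = 100 * 13.3 / 25.4
Step 3: BS = 52.4%

52.4


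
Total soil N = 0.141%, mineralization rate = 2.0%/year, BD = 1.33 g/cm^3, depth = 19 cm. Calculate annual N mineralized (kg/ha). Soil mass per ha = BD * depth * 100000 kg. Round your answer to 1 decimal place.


Step 1: Soil mass per ha = BD * depth * 100000 = 1.33 * 19 * 100000 = 2527000 kg
Step 2: Total N pool = soil mass * N%/100 = 2527000 * 0.141/100 = 3563.07 kg/ha
Step 3: N mineralized = N pool * rate%/100 = 3563.07 * 2.0/100 = 71.3 kg/ha/yr

71.3
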